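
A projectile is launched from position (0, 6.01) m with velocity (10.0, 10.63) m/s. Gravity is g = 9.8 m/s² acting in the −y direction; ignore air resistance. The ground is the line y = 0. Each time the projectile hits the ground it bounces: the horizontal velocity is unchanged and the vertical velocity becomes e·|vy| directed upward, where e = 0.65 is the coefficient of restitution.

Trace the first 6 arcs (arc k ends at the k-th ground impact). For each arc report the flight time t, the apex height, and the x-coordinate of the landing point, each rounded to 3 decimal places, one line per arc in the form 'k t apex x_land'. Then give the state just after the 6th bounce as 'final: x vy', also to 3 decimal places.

Arc 1: start y=6.010, vy=10.630 → t=2.635, apex=11.775, x_land=26.349, impact vy=-15.192
  bounce: vy ← 0.65·15.192 = 9.875
Arc 2: start y=0.000, vy=9.875 → t=2.015, apex=4.975, x_land=46.501, impact vy=-9.875
  bounce: vy ← 0.65·9.875 = 6.419
Arc 3: start y=0.000, vy=6.419 → t=1.310, apex=2.102, x_land=59.600, impact vy=-6.419
  bounce: vy ← 0.65·6.419 = 4.172
Arc 4: start y=0.000, vy=4.172 → t=0.851, apex=0.888, x_land=68.115, impact vy=-4.172
  bounce: vy ← 0.65·4.172 = 2.712
Arc 5: start y=0.000, vy=2.712 → t=0.553, apex=0.375, x_land=73.649, impact vy=-2.712
  bounce: vy ← 0.65·2.712 = 1.763
Arc 6: start y=0.000, vy=1.763 → t=0.360, apex=0.159, x_land=77.247, impact vy=-1.763
  bounce: vy ← 0.65·1.763 = 1.146

1 2.635 11.775 26.349
2 2.015 4.975 46.501
3 1.310 2.102 59.600
4 0.851 0.888 68.115
5 0.553 0.375 73.649
6 0.360 0.159 77.247
final: 77.247 1.146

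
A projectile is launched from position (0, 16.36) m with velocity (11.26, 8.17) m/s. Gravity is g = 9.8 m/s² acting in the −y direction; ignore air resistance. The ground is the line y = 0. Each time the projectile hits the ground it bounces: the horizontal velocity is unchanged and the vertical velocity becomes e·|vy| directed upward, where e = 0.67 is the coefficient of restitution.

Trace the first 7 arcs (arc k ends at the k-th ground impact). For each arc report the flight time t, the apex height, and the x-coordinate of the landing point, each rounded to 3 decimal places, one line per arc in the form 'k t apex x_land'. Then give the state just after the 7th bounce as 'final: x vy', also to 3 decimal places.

Arc 1: start y=16.360, vy=8.170 → t=2.842, apex=19.766, x_land=32.002, impact vy=-19.683
  bounce: vy ← 0.67·19.683 = 13.187
Arc 2: start y=0.000, vy=13.187 → t=2.691, apex=8.873, x_land=62.306, impact vy=-13.187
  bounce: vy ← 0.67·13.187 = 8.836
Arc 3: start y=0.000, vy=8.836 → t=1.803, apex=3.983, x_land=82.610, impact vy=-8.836
  bounce: vy ← 0.67·8.836 = 5.920
Arc 4: start y=0.000, vy=5.920 → t=1.208, apex=1.788, x_land=96.213, impact vy=-5.920
  bounce: vy ← 0.67·5.920 = 3.966
Arc 5: start y=0.000, vy=3.966 → t=0.809, apex=0.803, x_land=105.327, impact vy=-3.966
  bounce: vy ← 0.67·3.966 = 2.657
Arc 6: start y=0.000, vy=2.657 → t=0.542, apex=0.360, x_land=111.434, impact vy=-2.657
  bounce: vy ← 0.67·2.657 = 1.780
Arc 7: start y=0.000, vy=1.780 → t=0.363, apex=0.162, x_land=115.526, impact vy=-1.780
  bounce: vy ← 0.67·1.780 = 1.193

1 2.842 19.766 32.002
2 2.691 8.873 62.306
3 1.803 3.983 82.610
4 1.208 1.788 96.213
5 0.809 0.803 105.327
6 0.542 0.360 111.434
7 0.363 0.162 115.526
final: 115.526 1.193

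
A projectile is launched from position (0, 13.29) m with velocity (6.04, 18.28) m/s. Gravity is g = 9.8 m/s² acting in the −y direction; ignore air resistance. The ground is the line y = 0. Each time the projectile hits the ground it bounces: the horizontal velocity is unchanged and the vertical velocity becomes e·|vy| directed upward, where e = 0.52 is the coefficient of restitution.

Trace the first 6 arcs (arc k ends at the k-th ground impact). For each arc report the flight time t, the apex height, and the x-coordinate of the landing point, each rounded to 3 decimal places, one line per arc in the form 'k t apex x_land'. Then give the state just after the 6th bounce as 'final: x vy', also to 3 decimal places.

1 4.354 30.339 26.296
2 2.588 8.204 41.926
3 1.346 2.218 50.054
4 0.700 0.600 54.281
5 0.364 0.162 56.478
6 0.189 0.044 57.621
final: 57.621 0.482

Arc 1: start y=13.290, vy=18.280 → t=4.354, apex=30.339, x_land=26.296, impact vy=-24.385
  bounce: vy ← 0.52·24.385 = 12.680
Arc 2: start y=0.000, vy=12.680 → t=2.588, apex=8.204, x_land=41.926, impact vy=-12.680
  bounce: vy ← 0.52·12.680 = 6.594
Arc 3: start y=0.000, vy=6.594 → t=1.346, apex=2.218, x_land=50.054, impact vy=-6.594
  bounce: vy ← 0.52·6.594 = 3.429
Arc 4: start y=0.000, vy=3.429 → t=0.700, apex=0.600, x_land=54.281, impact vy=-3.429
  bounce: vy ← 0.52·3.429 = 1.783
Arc 5: start y=0.000, vy=1.783 → t=0.364, apex=0.162, x_land=56.478, impact vy=-1.783
  bounce: vy ← 0.52·1.783 = 0.927
Arc 6: start y=0.000, vy=0.927 → t=0.189, apex=0.044, x_land=57.621, impact vy=-0.927
  bounce: vy ← 0.52·0.927 = 0.482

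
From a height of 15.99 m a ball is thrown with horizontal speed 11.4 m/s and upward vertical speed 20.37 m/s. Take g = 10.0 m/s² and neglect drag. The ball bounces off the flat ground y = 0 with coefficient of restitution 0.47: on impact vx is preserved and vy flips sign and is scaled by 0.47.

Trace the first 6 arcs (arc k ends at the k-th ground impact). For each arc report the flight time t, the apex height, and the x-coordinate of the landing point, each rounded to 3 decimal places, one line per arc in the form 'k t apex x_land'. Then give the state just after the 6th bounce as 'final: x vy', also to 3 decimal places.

1 4.748 36.737 54.123
2 2.548 8.115 83.169
3 1.198 1.793 96.822
4 0.563 0.396 103.238
5 0.265 0.087 106.254
6 0.124 0.019 107.671
final: 107.671 0.292

Arc 1: start y=15.990, vy=20.370 → t=4.748, apex=36.737, x_land=54.123, impact vy=-27.106
  bounce: vy ← 0.47·27.106 = 12.740
Arc 2: start y=0.000, vy=12.740 → t=2.548, apex=8.115, x_land=83.169, impact vy=-12.740
  bounce: vy ← 0.47·12.740 = 5.988
Arc 3: start y=0.000, vy=5.988 → t=1.198, apex=1.793, x_land=96.822, impact vy=-5.988
  bounce: vy ← 0.47·5.988 = 2.814
Arc 4: start y=0.000, vy=2.814 → t=0.563, apex=0.396, x_land=103.238, impact vy=-2.814
  bounce: vy ← 0.47·2.814 = 1.323
Arc 5: start y=0.000, vy=1.323 → t=0.265, apex=0.087, x_land=106.254, impact vy=-1.323
  bounce: vy ← 0.47·1.323 = 0.622
Arc 6: start y=0.000, vy=0.622 → t=0.124, apex=0.019, x_land=107.671, impact vy=-0.622
  bounce: vy ← 0.47·0.622 = 0.292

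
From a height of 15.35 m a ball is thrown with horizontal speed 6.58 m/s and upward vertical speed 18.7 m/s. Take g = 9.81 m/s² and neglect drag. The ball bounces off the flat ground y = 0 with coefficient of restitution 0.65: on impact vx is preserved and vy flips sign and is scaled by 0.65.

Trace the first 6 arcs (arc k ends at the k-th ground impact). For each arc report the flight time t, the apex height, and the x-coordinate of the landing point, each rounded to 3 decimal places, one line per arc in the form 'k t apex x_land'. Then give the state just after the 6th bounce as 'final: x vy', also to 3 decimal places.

Arc 1: start y=15.350, vy=18.700 → t=4.507, apex=33.173, x_land=29.655, impact vy=-25.512
  bounce: vy ← 0.65·25.512 = 16.583
Arc 2: start y=0.000, vy=16.583 → t=3.381, apex=14.016, x_land=51.900, impact vy=-16.583
  bounce: vy ← 0.65·16.583 = 10.779
Arc 3: start y=0.000, vy=10.779 → t=2.198, apex=5.922, x_land=66.360, impact vy=-10.779
  bounce: vy ← 0.65·10.779 = 7.006
Arc 4: start y=0.000, vy=7.006 → t=1.428, apex=2.502, x_land=75.759, impact vy=-7.006
  bounce: vy ← 0.65·7.006 = 4.554
Arc 5: start y=0.000, vy=4.554 → t=0.928, apex=1.057, x_land=81.868, impact vy=-4.554
  bounce: vy ← 0.65·4.554 = 2.960
Arc 6: start y=0.000, vy=2.960 → t=0.603, apex=0.447, x_land=85.839, impact vy=-2.960
  bounce: vy ← 0.65·2.960 = 1.924

1 4.507 33.173 29.655
2 3.381 14.016 51.900
3 2.198 5.922 66.360
4 1.428 2.502 75.759
5 0.928 1.057 81.868
6 0.603 0.447 85.839
final: 85.839 1.924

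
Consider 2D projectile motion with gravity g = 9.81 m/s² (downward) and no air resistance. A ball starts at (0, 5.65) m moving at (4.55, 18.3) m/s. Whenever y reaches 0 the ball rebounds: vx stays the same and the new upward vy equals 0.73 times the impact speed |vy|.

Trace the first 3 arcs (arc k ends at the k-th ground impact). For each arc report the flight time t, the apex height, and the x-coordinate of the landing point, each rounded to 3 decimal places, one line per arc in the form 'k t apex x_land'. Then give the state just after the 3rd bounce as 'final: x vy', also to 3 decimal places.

1 4.018 22.719 18.280
2 3.142 12.107 32.577
3 2.294 6.452 43.013
final: 43.013 8.213

Arc 1: start y=5.650, vy=18.300 → t=4.018, apex=22.719, x_land=18.280, impact vy=-21.113
  bounce: vy ← 0.73·21.113 = 15.412
Arc 2: start y=0.000, vy=15.412 → t=3.142, apex=12.107, x_land=32.577, impact vy=-15.412
  bounce: vy ← 0.73·15.412 = 11.251
Arc 3: start y=0.000, vy=11.251 → t=2.294, apex=6.452, x_land=43.013, impact vy=-11.251
  bounce: vy ← 0.73·11.251 = 8.213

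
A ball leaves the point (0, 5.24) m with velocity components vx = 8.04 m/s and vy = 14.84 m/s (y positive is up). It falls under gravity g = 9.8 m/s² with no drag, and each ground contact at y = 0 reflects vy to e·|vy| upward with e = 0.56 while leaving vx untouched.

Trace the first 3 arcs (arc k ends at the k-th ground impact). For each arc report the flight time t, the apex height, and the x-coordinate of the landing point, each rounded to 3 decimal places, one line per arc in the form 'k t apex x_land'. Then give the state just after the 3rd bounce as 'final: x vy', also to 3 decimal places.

Arc 1: start y=5.240, vy=14.840 → t=3.348, apex=16.476, x_land=26.918, impact vy=-17.970
  bounce: vy ← 0.56·17.970 = 10.063
Arc 2: start y=0.000, vy=10.063 → t=2.054, apex=5.167, x_land=43.430, impact vy=-10.063
  bounce: vy ← 0.56·10.063 = 5.635
Arc 3: start y=0.000, vy=5.635 → t=1.150, apex=1.620, x_land=52.677, impact vy=-5.635
  bounce: vy ← 0.56·5.635 = 3.156

1 3.348 16.476 26.918
2 2.054 5.167 43.430
3 1.150 1.620 52.677
final: 52.677 3.156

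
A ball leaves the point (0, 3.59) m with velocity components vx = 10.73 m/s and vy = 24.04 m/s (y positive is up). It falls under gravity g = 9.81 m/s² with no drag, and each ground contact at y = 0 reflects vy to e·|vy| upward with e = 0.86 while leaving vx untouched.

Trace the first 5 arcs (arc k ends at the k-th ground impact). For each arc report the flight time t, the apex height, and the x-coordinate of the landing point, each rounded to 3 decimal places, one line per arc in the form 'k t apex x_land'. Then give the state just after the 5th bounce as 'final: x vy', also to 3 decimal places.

1 5.046 33.046 54.145
2 4.464 24.441 102.049
3 3.839 18.076 143.246
4 3.302 13.369 178.675
5 2.840 9.888 209.144
final: 209.144 11.978

Arc 1: start y=3.590, vy=24.040 → t=5.046, apex=33.046, x_land=54.145, impact vy=-25.463
  bounce: vy ← 0.86·25.463 = 21.898
Arc 2: start y=0.000, vy=21.898 → t=4.464, apex=24.441, x_land=102.049, impact vy=-21.898
  bounce: vy ← 0.86·21.898 = 18.832
Arc 3: start y=0.000, vy=18.832 → t=3.839, apex=18.076, x_land=143.246, impact vy=-18.832
  bounce: vy ← 0.86·18.832 = 16.196
Arc 4: start y=0.000, vy=16.196 → t=3.302, apex=13.369, x_land=178.675, impact vy=-16.196
  bounce: vy ← 0.86·16.196 = 13.928
Arc 5: start y=0.000, vy=13.928 → t=2.840, apex=9.888, x_land=209.144, impact vy=-13.928
  bounce: vy ← 0.86·13.928 = 11.978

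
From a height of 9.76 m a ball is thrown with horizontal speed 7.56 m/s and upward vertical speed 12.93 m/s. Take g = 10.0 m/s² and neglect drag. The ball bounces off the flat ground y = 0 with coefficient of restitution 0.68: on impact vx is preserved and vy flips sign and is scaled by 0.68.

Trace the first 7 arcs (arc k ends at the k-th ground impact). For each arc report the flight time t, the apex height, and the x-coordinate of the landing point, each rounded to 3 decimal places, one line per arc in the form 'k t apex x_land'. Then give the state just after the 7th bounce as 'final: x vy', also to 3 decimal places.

Arc 1: start y=9.760, vy=12.930 → t=3.197, apex=18.119, x_land=24.167, impact vy=-19.036
  bounce: vy ← 0.68·19.036 = 12.945
Arc 2: start y=0.000, vy=12.945 → t=2.589, apex=8.378, x_land=43.739, impact vy=-12.945
  bounce: vy ← 0.68·12.945 = 8.802
Arc 3: start y=0.000, vy=8.802 → t=1.760, apex=3.874, x_land=57.048, impact vy=-8.802
  bounce: vy ← 0.68·8.802 = 5.986
Arc 4: start y=0.000, vy=5.986 → t=1.197, apex=1.791, x_land=66.099, impact vy=-5.986
  bounce: vy ← 0.68·5.986 = 4.070
Arc 5: start y=0.000, vy=4.070 → t=0.814, apex=0.828, x_land=72.253, impact vy=-4.070
  bounce: vy ← 0.68·4.070 = 2.768
Arc 6: start y=0.000, vy=2.768 → t=0.554, apex=0.383, x_land=76.438, impact vy=-2.768
  bounce: vy ← 0.68·2.768 = 1.882
Arc 7: start y=0.000, vy=1.882 → t=0.376, apex=0.177, x_land=79.283, impact vy=-1.882
  bounce: vy ← 0.68·1.882 = 1.280

1 3.197 18.119 24.167
2 2.589 8.378 43.739
3 1.760 3.874 57.048
4 1.197 1.791 66.099
5 0.814 0.828 72.253
6 0.554 0.383 76.438
7 0.376 0.177 79.283
final: 79.283 1.280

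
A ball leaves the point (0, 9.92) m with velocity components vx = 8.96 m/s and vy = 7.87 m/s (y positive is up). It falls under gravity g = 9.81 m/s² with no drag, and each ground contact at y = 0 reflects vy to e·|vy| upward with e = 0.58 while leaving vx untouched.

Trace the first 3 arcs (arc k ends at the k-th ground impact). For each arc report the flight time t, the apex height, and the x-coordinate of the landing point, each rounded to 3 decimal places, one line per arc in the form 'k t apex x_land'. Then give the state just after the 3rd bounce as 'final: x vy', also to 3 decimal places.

Arc 1: start y=9.920, vy=7.870 → t=2.435, apex=13.077, x_land=21.818, impact vy=-16.018
  bounce: vy ← 0.58·16.018 = 9.290
Arc 2: start y=0.000, vy=9.290 → t=1.894, apex=4.399, x_land=38.789, impact vy=-9.290
  bounce: vy ← 0.58·9.290 = 5.388
Arc 3: start y=0.000, vy=5.388 → t=1.099, apex=1.480, x_land=48.632, impact vy=-5.388
  bounce: vy ← 0.58·5.388 = 3.125

1 2.435 13.077 21.818
2 1.894 4.399 38.789
3 1.099 1.480 48.632
final: 48.632 3.125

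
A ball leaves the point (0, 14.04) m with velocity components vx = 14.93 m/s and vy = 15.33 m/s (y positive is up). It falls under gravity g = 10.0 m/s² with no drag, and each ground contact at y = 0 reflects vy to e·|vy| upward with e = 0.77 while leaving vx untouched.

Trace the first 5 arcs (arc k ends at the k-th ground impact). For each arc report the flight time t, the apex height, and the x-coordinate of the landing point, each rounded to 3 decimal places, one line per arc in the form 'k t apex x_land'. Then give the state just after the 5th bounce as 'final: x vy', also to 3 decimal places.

Arc 1: start y=14.040, vy=15.330 → t=3.804, apex=25.790, x_land=56.796, impact vy=-22.711
  bounce: vy ← 0.77·22.711 = 17.488
Arc 2: start y=0.000, vy=17.488 → t=3.498, apex=15.291, x_land=109.014, impact vy=-17.488
  bounce: vy ← 0.77·17.488 = 13.466
Arc 3: start y=0.000, vy=13.466 → t=2.693, apex=9.066, x_land=149.223, impact vy=-13.466
  bounce: vy ← 0.77·13.466 = 10.369
Arc 4: start y=0.000, vy=10.369 → t=2.074, apex=5.375, x_land=180.183, impact vy=-10.369
  bounce: vy ← 0.77·10.369 = 7.984
Arc 5: start y=0.000, vy=7.984 → t=1.597, apex=3.187, x_land=204.023, impact vy=-7.984
  bounce: vy ← 0.77·7.984 = 6.147

1 3.804 25.790 56.796
2 3.498 15.291 109.014
3 2.693 9.066 149.223
4 2.074 5.375 180.183
5 1.597 3.187 204.023
final: 204.023 6.147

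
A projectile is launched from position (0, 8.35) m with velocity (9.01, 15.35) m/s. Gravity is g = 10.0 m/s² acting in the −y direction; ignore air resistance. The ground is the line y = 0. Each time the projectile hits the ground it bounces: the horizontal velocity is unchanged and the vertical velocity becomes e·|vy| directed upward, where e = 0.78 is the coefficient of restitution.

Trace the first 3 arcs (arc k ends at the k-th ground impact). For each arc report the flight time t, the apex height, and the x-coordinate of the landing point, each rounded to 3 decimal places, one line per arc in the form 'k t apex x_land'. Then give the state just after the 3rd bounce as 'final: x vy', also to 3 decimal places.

1 3.542 20.131 31.909
2 3.130 12.248 60.113
3 2.442 7.452 82.111
final: 82.111 9.522

Arc 1: start y=8.350, vy=15.350 → t=3.542, apex=20.131, x_land=31.909, impact vy=-20.065
  bounce: vy ← 0.78·20.065 = 15.651
Arc 2: start y=0.000, vy=15.651 → t=3.130, apex=12.248, x_land=60.113, impact vy=-15.651
  bounce: vy ← 0.78·15.651 = 12.208
Arc 3: start y=0.000, vy=12.208 → t=2.442, apex=7.452, x_land=82.111, impact vy=-12.208
  bounce: vy ← 0.78·12.208 = 9.522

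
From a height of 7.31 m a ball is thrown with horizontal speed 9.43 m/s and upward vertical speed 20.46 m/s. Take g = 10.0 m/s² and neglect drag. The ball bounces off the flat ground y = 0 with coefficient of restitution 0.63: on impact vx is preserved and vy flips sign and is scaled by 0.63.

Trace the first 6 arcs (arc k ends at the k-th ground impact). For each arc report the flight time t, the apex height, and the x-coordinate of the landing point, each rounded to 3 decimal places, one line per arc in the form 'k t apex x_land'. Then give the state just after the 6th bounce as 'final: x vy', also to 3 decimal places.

Arc 1: start y=7.310, vy=20.460 → t=4.423, apex=28.241, x_land=41.705, impact vy=-23.766
  bounce: vy ← 0.63·23.766 = 14.972
Arc 2: start y=0.000, vy=14.972 → t=2.994, apex=11.209, x_land=69.943, impact vy=-14.972
  bounce: vy ← 0.63·14.972 = 9.433
Arc 3: start y=0.000, vy=9.433 → t=1.887, apex=4.449, x_land=87.733, impact vy=-9.433
  bounce: vy ← 0.63·9.433 = 5.943
Arc 4: start y=0.000, vy=5.943 → t=1.189, apex=1.766, x_land=98.941, impact vy=-5.943
  bounce: vy ← 0.63·5.943 = 3.744
Arc 5: start y=0.000, vy=3.744 → t=0.749, apex=0.701, x_land=106.001, impact vy=-3.744
  bounce: vy ← 0.63·3.744 = 2.359
Arc 6: start y=0.000, vy=2.359 → t=0.472, apex=0.278, x_land=110.450, impact vy=-2.359
  bounce: vy ← 0.63·2.359 = 1.486

1 4.423 28.241 41.705
2 2.994 11.209 69.943
3 1.887 4.449 87.733
4 1.189 1.766 98.941
5 0.749 0.701 106.001
6 0.472 0.278 110.450
final: 110.450 1.486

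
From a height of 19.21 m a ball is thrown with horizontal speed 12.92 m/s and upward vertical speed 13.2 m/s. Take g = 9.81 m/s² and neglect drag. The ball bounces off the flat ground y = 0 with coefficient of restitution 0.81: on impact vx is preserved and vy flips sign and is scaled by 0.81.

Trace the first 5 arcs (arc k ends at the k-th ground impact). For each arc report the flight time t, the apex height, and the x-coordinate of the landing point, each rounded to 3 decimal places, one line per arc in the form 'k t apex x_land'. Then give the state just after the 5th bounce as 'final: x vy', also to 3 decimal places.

1 3.739 28.091 48.304
2 3.877 18.430 98.392
3 3.140 12.092 138.964
4 2.544 7.934 171.827
5 2.060 5.205 198.447
final: 198.447 8.186

Arc 1: start y=19.210, vy=13.200 → t=3.739, apex=28.091, x_land=48.304, impact vy=-23.476
  bounce: vy ← 0.81·23.476 = 19.016
Arc 2: start y=0.000, vy=19.016 → t=3.877, apex=18.430, x_land=98.392, impact vy=-19.016
  bounce: vy ← 0.81·19.016 = 15.403
Arc 3: start y=0.000, vy=15.403 → t=3.140, apex=12.092, x_land=138.964, impact vy=-15.403
  bounce: vy ← 0.81·15.403 = 12.476
Arc 4: start y=0.000, vy=12.476 → t=2.544, apex=7.934, x_land=171.827, impact vy=-12.476
  bounce: vy ← 0.81·12.476 = 10.106
Arc 5: start y=0.000, vy=10.106 → t=2.060, apex=5.205, x_land=198.447, impact vy=-10.106
  bounce: vy ← 0.81·10.106 = 8.186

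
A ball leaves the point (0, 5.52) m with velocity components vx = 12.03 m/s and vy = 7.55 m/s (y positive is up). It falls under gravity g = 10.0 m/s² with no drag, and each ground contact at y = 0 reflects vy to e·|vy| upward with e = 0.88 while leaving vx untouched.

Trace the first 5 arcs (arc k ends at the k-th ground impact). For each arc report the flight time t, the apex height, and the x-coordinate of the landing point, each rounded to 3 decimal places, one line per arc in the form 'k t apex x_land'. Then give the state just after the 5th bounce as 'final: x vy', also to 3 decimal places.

1 2.049 8.370 24.648
2 2.277 6.482 52.042
3 2.004 5.020 76.149
4 1.763 3.887 97.363
5 1.552 3.010 116.031
final: 116.031 6.828

Arc 1: start y=5.520, vy=7.550 → t=2.049, apex=8.370, x_land=24.648, impact vy=-12.938
  bounce: vy ← 0.88·12.938 = 11.386
Arc 2: start y=0.000, vy=11.386 → t=2.277, apex=6.482, x_land=52.042, impact vy=-11.386
  bounce: vy ← 0.88·11.386 = 10.020
Arc 3: start y=0.000, vy=10.020 → t=2.004, apex=5.020, x_land=76.149, impact vy=-10.020
  bounce: vy ← 0.88·10.020 = 8.817
Arc 4: start y=0.000, vy=8.817 → t=1.763, apex=3.887, x_land=97.363, impact vy=-8.817
  bounce: vy ← 0.88·8.817 = 7.759
Arc 5: start y=0.000, vy=7.759 → t=1.552, apex=3.010, x_land=116.031, impact vy=-7.759
  bounce: vy ← 0.88·7.759 = 6.828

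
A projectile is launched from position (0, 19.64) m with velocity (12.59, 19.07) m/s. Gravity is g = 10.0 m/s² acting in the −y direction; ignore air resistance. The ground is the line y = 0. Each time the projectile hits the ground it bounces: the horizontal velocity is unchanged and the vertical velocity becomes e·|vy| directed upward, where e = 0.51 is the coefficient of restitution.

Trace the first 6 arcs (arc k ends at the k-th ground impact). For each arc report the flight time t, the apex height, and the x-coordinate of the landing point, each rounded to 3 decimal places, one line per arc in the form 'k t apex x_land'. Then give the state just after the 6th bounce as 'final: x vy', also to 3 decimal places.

1 4.657 37.823 58.637
2 2.805 9.838 93.957
3 1.431 2.559 111.970
4 0.730 0.666 121.156
5 0.372 0.173 125.842
6 0.190 0.045 128.231
final: 128.231 0.484

Arc 1: start y=19.640, vy=19.070 → t=4.657, apex=37.823, x_land=58.637, impact vy=-27.504
  bounce: vy ← 0.51·27.504 = 14.027
Arc 2: start y=0.000, vy=14.027 → t=2.805, apex=9.838, x_land=93.957, impact vy=-14.027
  bounce: vy ← 0.51·14.027 = 7.154
Arc 3: start y=0.000, vy=7.154 → t=1.431, apex=2.559, x_land=111.970, impact vy=-7.154
  bounce: vy ← 0.51·7.154 = 3.648
Arc 4: start y=0.000, vy=3.648 → t=0.730, apex=0.666, x_land=121.156, impact vy=-3.648
  bounce: vy ← 0.51·3.648 = 1.861
Arc 5: start y=0.000, vy=1.861 → t=0.372, apex=0.173, x_land=125.842, impact vy=-1.861
  bounce: vy ← 0.51·1.861 = 0.949
Arc 6: start y=0.000, vy=0.949 → t=0.190, apex=0.045, x_land=128.231, impact vy=-0.949
  bounce: vy ← 0.51·0.949 = 0.484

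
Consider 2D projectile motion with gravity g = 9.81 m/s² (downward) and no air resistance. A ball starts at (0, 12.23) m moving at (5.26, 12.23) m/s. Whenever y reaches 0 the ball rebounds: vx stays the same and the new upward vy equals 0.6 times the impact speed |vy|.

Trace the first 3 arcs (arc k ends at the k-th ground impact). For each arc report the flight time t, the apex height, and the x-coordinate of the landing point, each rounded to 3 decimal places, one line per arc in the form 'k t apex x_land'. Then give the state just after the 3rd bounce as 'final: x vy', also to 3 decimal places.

Arc 1: start y=12.230, vy=12.230 → t=3.259, apex=19.853, x_land=17.140, impact vy=-19.736
  bounce: vy ← 0.6·19.736 = 11.842
Arc 2: start y=0.000, vy=11.842 → t=2.414, apex=7.147, x_land=29.839, impact vy=-11.842
  bounce: vy ← 0.6·11.842 = 7.105
Arc 3: start y=0.000, vy=7.105 → t=1.449, apex=2.573, x_land=37.458, impact vy=-7.105
  bounce: vy ← 0.6·7.105 = 4.263

1 3.259 19.853 17.140
2 2.414 7.147 29.839
3 1.449 2.573 37.458
final: 37.458 4.263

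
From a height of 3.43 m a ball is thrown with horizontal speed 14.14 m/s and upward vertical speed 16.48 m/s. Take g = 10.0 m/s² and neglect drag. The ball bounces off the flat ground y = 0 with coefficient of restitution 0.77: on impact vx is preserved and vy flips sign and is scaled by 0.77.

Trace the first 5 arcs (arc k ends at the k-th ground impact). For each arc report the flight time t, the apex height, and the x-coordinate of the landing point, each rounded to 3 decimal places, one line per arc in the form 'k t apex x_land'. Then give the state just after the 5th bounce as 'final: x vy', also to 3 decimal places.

Arc 1: start y=3.430, vy=16.480 → t=3.492, apex=17.010, x_land=49.383, impact vy=-18.444
  bounce: vy ← 0.77·18.444 = 14.202
Arc 2: start y=0.000, vy=14.202 → t=2.840, apex=10.085, x_land=89.546, impact vy=-14.202
  bounce: vy ← 0.77·14.202 = 10.936
Arc 3: start y=0.000, vy=10.936 → t=2.187, apex=5.979, x_land=120.472, impact vy=-10.936
  bounce: vy ← 0.77·10.936 = 8.420
Arc 4: start y=0.000, vy=8.420 → t=1.684, apex=3.545, x_land=144.285, impact vy=-8.420
  bounce: vy ← 0.77·8.420 = 6.484
Arc 5: start y=0.000, vy=6.484 → t=1.297, apex=2.102, x_land=162.621, impact vy=-6.484
  bounce: vy ← 0.77·6.484 = 4.992

1 3.492 17.010 49.383
2 2.840 10.085 89.546
3 2.187 5.979 120.472
4 1.684 3.545 144.285
5 1.297 2.102 162.621
final: 162.621 4.992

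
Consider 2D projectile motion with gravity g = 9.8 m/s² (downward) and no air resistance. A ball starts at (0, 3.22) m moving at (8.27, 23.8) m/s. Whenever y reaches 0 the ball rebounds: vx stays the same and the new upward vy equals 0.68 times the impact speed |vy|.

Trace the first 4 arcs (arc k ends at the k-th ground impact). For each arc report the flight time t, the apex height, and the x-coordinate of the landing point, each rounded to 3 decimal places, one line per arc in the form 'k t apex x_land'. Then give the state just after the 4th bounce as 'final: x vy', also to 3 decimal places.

Arc 1: start y=3.220, vy=23.800 → t=4.989, apex=32.120, x_land=41.258, impact vy=-25.091
  bounce: vy ← 0.68·25.091 = 17.062
Arc 2: start y=0.000, vy=17.062 → t=3.482, apex=14.852, x_land=70.054, impact vy=-17.062
  bounce: vy ← 0.68·17.062 = 11.602
Arc 3: start y=0.000, vy=11.602 → t=2.368, apex=6.868, x_land=89.635, impact vy=-11.602
  bounce: vy ← 0.68·11.602 = 7.889
Arc 4: start y=0.000, vy=7.889 → t=1.610, apex=3.176, x_land=102.951, impact vy=-7.889
  bounce: vy ← 0.68·7.889 = 5.365

1 4.989 32.120 41.258
2 3.482 14.852 70.054
3 2.368 6.868 89.635
4 1.610 3.176 102.951
final: 102.951 5.365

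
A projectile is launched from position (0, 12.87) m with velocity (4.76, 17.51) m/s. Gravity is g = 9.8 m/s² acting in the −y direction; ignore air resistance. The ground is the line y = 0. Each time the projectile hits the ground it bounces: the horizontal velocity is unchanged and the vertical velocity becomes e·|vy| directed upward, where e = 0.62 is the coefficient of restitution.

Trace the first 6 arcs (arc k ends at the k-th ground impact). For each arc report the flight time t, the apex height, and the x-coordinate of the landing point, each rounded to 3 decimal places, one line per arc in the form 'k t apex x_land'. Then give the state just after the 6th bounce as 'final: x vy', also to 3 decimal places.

1 4.199 28.513 19.987
2 2.991 10.960 34.225
3 1.855 4.213 43.053
4 1.150 1.620 48.526
5 0.713 0.623 51.919
6 0.442 0.239 54.023
final: 54.023 1.343

Arc 1: start y=12.870, vy=17.510 → t=4.199, apex=28.513, x_land=19.987, impact vy=-23.640
  bounce: vy ← 0.62·23.640 = 14.657
Arc 2: start y=0.000, vy=14.657 → t=2.991, apex=10.960, x_land=34.225, impact vy=-14.657
  bounce: vy ← 0.62·14.657 = 9.087
Arc 3: start y=0.000, vy=9.087 → t=1.855, apex=4.213, x_land=43.053, impact vy=-9.087
  bounce: vy ← 0.62·9.087 = 5.634
Arc 4: start y=0.000, vy=5.634 → t=1.150, apex=1.620, x_land=48.526, impact vy=-5.634
  bounce: vy ← 0.62·5.634 = 3.493
Arc 5: start y=0.000, vy=3.493 → t=0.713, apex=0.623, x_land=51.919, impact vy=-3.493
  bounce: vy ← 0.62·3.493 = 2.166
Arc 6: start y=0.000, vy=2.166 → t=0.442, apex=0.239, x_land=54.023, impact vy=-2.166
  bounce: vy ← 0.62·2.166 = 1.343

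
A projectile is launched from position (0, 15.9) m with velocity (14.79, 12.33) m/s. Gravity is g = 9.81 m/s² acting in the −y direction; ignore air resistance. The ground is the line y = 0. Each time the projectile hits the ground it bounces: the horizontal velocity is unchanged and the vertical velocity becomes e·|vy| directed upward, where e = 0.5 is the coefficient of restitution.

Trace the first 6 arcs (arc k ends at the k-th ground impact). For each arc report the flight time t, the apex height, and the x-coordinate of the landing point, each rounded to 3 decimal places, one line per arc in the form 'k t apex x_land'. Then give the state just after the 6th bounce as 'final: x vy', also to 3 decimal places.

Arc 1: start y=15.900, vy=12.330 → t=3.453, apex=23.649, x_land=51.064, impact vy=-21.540
  bounce: vy ← 0.5·21.540 = 10.770
Arc 2: start y=0.000, vy=10.770 → t=2.196, apex=5.912, x_land=83.540, impact vy=-10.770
  bounce: vy ← 0.5·10.770 = 5.385
Arc 3: start y=0.000, vy=5.385 → t=1.098, apex=1.478, x_land=99.777, impact vy=-5.385
  bounce: vy ← 0.5·5.385 = 2.693
Arc 4: start y=0.000, vy=2.693 → t=0.549, apex=0.370, x_land=107.896, impact vy=-2.693
  bounce: vy ← 0.5·2.693 = 1.346
Arc 5: start y=0.000, vy=1.346 → t=0.274, apex=0.092, x_land=111.956, impact vy=-1.346
  bounce: vy ← 0.5·1.346 = 0.673
Arc 6: start y=0.000, vy=0.673 → t=0.137, apex=0.023, x_land=113.985, impact vy=-0.673
  bounce: vy ← 0.5·0.673 = 0.337

1 3.453 23.649 51.064
2 2.196 5.912 83.540
3 1.098 1.478 99.777
4 0.549 0.370 107.896
5 0.274 0.092 111.956
6 0.137 0.023 113.985
final: 113.985 0.337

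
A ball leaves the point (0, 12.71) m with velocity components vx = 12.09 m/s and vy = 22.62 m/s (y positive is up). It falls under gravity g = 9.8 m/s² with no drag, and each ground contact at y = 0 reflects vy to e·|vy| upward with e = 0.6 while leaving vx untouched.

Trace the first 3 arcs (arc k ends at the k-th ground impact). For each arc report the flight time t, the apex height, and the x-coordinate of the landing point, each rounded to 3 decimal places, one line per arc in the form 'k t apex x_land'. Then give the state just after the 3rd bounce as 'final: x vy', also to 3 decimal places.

1 5.123 38.815 61.933
2 3.377 13.974 102.766
3 2.026 5.030 127.266
final: 127.266 5.958

Arc 1: start y=12.710, vy=22.620 → t=5.123, apex=38.815, x_land=61.933, impact vy=-27.582
  bounce: vy ← 0.6·27.582 = 16.549
Arc 2: start y=0.000, vy=16.549 → t=3.377, apex=13.974, x_land=102.766, impact vy=-16.549
  bounce: vy ← 0.6·16.549 = 9.930
Arc 3: start y=0.000, vy=9.930 → t=2.026, apex=5.030, x_land=127.266, impact vy=-9.930
  bounce: vy ← 0.6·9.930 = 5.958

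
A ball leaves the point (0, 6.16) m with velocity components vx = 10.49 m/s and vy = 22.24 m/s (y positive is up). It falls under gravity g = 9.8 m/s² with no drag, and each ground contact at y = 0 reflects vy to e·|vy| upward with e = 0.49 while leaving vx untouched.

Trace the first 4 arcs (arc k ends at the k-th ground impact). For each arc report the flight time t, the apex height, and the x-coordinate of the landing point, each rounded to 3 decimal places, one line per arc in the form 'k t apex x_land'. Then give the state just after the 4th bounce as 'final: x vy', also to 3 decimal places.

1 4.801 31.396 50.359
2 2.481 7.538 76.381
3 1.216 1.810 89.131
4 0.596 0.435 95.379
final: 95.379 1.430

Arc 1: start y=6.160, vy=22.240 → t=4.801, apex=31.396, x_land=50.359, impact vy=-24.806
  bounce: vy ← 0.49·24.806 = 12.155
Arc 2: start y=0.000, vy=12.155 → t=2.481, apex=7.538, x_land=76.381, impact vy=-12.155
  bounce: vy ← 0.49·12.155 = 5.956
Arc 3: start y=0.000, vy=5.956 → t=1.216, apex=1.810, x_land=89.131, impact vy=-5.956
  bounce: vy ← 0.49·5.956 = 2.918
Arc 4: start y=0.000, vy=2.918 → t=0.596, apex=0.435, x_land=95.379, impact vy=-2.918
  bounce: vy ← 0.49·2.918 = 1.430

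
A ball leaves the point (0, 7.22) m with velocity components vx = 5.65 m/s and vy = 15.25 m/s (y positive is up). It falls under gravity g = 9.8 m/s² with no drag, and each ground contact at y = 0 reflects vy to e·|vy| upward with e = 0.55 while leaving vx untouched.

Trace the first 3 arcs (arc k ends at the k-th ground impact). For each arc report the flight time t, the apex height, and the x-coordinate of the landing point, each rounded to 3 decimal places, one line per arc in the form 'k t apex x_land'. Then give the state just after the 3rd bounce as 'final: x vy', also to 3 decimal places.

1 3.530 19.085 19.943
2 2.171 5.773 32.209
3 1.194 1.746 38.955
final: 38.955 3.218

Arc 1: start y=7.220, vy=15.250 → t=3.530, apex=19.085, x_land=19.943, impact vy=-19.341
  bounce: vy ← 0.55·19.341 = 10.638
Arc 2: start y=0.000, vy=10.638 → t=2.171, apex=5.773, x_land=32.209, impact vy=-10.638
  bounce: vy ← 0.55·10.638 = 5.851
Arc 3: start y=0.000, vy=5.851 → t=1.194, apex=1.746, x_land=38.955, impact vy=-5.851
  bounce: vy ← 0.55·5.851 = 3.218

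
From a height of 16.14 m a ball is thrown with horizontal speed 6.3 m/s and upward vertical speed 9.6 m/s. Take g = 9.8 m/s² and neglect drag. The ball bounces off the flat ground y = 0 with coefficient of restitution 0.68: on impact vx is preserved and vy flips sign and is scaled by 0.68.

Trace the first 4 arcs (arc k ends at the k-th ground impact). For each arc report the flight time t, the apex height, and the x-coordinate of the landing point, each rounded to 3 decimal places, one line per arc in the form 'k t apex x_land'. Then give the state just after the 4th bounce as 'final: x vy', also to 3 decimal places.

Arc 1: start y=16.140, vy=9.600 → t=3.042, apex=20.842, x_land=19.165, impact vy=-20.211
  bounce: vy ← 0.68·20.211 = 13.744
Arc 2: start y=0.000, vy=13.744 → t=2.805, apex=9.637, x_land=36.835, impact vy=-13.744
  bounce: vy ← 0.68·13.744 = 9.346
Arc 3: start y=0.000, vy=9.346 → t=1.907, apex=4.456, x_land=48.851, impact vy=-9.346
  bounce: vy ← 0.68·9.346 = 6.355
Arc 4: start y=0.000, vy=6.355 → t=1.297, apex=2.061, x_land=57.022, impact vy=-6.355
  bounce: vy ← 0.68·6.355 = 4.321

1 3.042 20.842 19.165
2 2.805 9.637 36.835
3 1.907 4.456 48.851
4 1.297 2.061 57.022
final: 57.022 4.321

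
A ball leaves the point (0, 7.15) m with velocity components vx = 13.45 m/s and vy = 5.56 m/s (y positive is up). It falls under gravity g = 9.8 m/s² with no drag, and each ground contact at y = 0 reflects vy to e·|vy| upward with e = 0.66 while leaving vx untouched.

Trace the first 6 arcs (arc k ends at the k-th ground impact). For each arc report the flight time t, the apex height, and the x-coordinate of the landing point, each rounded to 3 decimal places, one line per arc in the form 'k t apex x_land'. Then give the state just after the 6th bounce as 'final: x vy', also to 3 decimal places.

1 1.902 8.727 25.581
2 1.762 3.802 49.275
3 1.163 1.656 64.913
4 0.767 0.721 75.234
5 0.506 0.314 82.046
6 0.334 0.137 86.541
final: 86.541 1.081

Arc 1: start y=7.150, vy=5.560 → t=1.902, apex=8.727, x_land=25.581, impact vy=-13.079
  bounce: vy ← 0.66·13.079 = 8.632
Arc 2: start y=0.000, vy=8.632 → t=1.762, apex=3.802, x_land=49.275, impact vy=-8.632
  bounce: vy ← 0.66·8.632 = 5.697
Arc 3: start y=0.000, vy=5.697 → t=1.163, apex=1.656, x_land=64.913, impact vy=-5.697
  bounce: vy ← 0.66·5.697 = 3.760
Arc 4: start y=0.000, vy=3.760 → t=0.767, apex=0.721, x_land=75.234, impact vy=-3.760
  bounce: vy ← 0.66·3.760 = 2.482
Arc 5: start y=0.000, vy=2.482 → t=0.506, apex=0.314, x_land=82.046, impact vy=-2.482
  bounce: vy ← 0.66·2.482 = 1.638
Arc 6: start y=0.000, vy=1.638 → t=0.334, apex=0.137, x_land=86.541, impact vy=-1.638
  bounce: vy ← 0.66·1.638 = 1.081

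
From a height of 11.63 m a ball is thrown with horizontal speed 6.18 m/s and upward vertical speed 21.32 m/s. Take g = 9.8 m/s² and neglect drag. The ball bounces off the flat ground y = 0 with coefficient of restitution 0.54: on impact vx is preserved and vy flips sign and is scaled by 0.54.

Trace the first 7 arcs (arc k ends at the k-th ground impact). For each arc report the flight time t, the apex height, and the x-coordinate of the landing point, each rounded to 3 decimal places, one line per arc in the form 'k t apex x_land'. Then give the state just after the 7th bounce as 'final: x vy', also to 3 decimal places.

1 4.841 34.821 29.919
2 2.879 10.154 47.711
3 1.555 2.961 57.319
4 0.840 0.863 62.508
5 0.453 0.252 65.309
6 0.245 0.073 66.822
7 0.132 0.021 67.639
final: 67.639 0.350

Arc 1: start y=11.630, vy=21.320 → t=4.841, apex=34.821, x_land=29.919, impact vy=-26.125
  bounce: vy ← 0.54·26.125 = 14.107
Arc 2: start y=0.000, vy=14.107 → t=2.879, apex=10.154, x_land=47.711, impact vy=-14.107
  bounce: vy ← 0.54·14.107 = 7.618
Arc 3: start y=0.000, vy=7.618 → t=1.555, apex=2.961, x_land=57.319, impact vy=-7.618
  bounce: vy ← 0.54·7.618 = 4.114
Arc 4: start y=0.000, vy=4.114 → t=0.840, apex=0.863, x_land=62.508, impact vy=-4.114
  bounce: vy ← 0.54·4.114 = 2.221
Arc 5: start y=0.000, vy=2.221 → t=0.453, apex=0.252, x_land=65.309, impact vy=-2.221
  bounce: vy ← 0.54·2.221 = 1.200
Arc 6: start y=0.000, vy=1.200 → t=0.245, apex=0.073, x_land=66.822, impact vy=-1.200
  bounce: vy ← 0.54·1.200 = 0.648
Arc 7: start y=0.000, vy=0.648 → t=0.132, apex=0.021, x_land=67.639, impact vy=-0.648
  bounce: vy ← 0.54·0.648 = 0.350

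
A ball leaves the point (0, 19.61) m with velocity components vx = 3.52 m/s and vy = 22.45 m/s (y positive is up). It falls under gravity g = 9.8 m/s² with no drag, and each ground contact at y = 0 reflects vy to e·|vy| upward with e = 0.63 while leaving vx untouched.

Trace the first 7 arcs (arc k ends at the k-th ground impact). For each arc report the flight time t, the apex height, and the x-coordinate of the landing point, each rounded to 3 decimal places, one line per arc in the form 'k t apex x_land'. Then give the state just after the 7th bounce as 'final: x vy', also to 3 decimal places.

1 5.332 45.324 18.769
2 3.832 17.989 32.258
3 2.414 7.140 40.756
4 1.521 2.834 46.110
5 0.958 1.125 49.483
6 0.604 0.446 51.608
7 0.380 0.177 52.947
final: 52.947 1.174

Arc 1: start y=19.610, vy=22.450 → t=5.332, apex=45.324, x_land=18.769, impact vy=-29.805
  bounce: vy ← 0.63·29.805 = 18.777
Arc 2: start y=0.000, vy=18.777 → t=3.832, apex=17.989, x_land=32.258, impact vy=-18.777
  bounce: vy ← 0.63·18.777 = 11.830
Arc 3: start y=0.000, vy=11.830 → t=2.414, apex=7.140, x_land=40.756, impact vy=-11.830
  bounce: vy ← 0.63·11.830 = 7.453
Arc 4: start y=0.000, vy=7.453 → t=1.521, apex=2.834, x_land=46.110, impact vy=-7.453
  bounce: vy ← 0.63·7.453 = 4.695
Arc 5: start y=0.000, vy=4.695 → t=0.958, apex=1.125, x_land=49.483, impact vy=-4.695
  bounce: vy ← 0.63·4.695 = 2.958
Arc 6: start y=0.000, vy=2.958 → t=0.604, apex=0.446, x_land=51.608, impact vy=-2.958
  bounce: vy ← 0.63·2.958 = 1.864
Arc 7: start y=0.000, vy=1.864 → t=0.380, apex=0.177, x_land=52.947, impact vy=-1.864
  bounce: vy ← 0.63·1.864 = 1.174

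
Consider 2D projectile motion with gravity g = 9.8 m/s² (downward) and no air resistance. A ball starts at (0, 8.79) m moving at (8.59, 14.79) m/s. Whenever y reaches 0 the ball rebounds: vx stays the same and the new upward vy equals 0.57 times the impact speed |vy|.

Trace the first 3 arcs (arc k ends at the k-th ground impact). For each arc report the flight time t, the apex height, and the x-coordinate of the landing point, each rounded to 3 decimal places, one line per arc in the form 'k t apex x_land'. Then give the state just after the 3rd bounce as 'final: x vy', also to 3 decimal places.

Arc 1: start y=8.790, vy=14.790 → t=3.527, apex=19.950, x_land=30.297, impact vy=-19.774
  bounce: vy ← 0.57·19.774 = 11.271
Arc 2: start y=0.000, vy=11.271 → t=2.300, apex=6.482, x_land=50.056, impact vy=-11.271
  bounce: vy ← 0.57·11.271 = 6.425
Arc 3: start y=0.000, vy=6.425 → t=1.311, apex=2.106, x_land=61.319, impact vy=-6.425
  bounce: vy ← 0.57·6.425 = 3.662

1 3.527 19.950 30.297
2 2.300 6.482 50.056
3 1.311 2.106 61.319
final: 61.319 3.662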